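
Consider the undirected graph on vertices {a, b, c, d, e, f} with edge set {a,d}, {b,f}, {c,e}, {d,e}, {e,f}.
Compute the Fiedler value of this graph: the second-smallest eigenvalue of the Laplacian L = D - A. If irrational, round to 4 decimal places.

0.3820

With the vertex order [a, b, c, d, e, f], the degrees are [1, 1, 1, 2, 3, 2], giving D = diag(1, 1, 1, 2, 3, 2) and L = D - A. The smallest Laplacian eigenvalue is always 0. The next one, lambda_2 = 0.3820, measures how hard the graph is to disconnect: larger values mean better connectivity.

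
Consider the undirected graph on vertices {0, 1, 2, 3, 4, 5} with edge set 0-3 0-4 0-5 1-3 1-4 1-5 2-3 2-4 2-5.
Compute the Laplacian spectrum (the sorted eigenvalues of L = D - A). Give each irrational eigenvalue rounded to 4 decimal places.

[0, 3, 3, 3, 3, 6]

Reading degrees in the order [0, 1, 2, 3, 4, 5] gives [3, 3, 3, 3, 3, 3]; set D = diag(3, 3, 3, 3, 3, 3) and form L = D - A. Diagonalising L (or applying a numerical eigensolver to the 6x6 matrix) gives the spectrum above. The single zero eigenvalue shows the graph is connected.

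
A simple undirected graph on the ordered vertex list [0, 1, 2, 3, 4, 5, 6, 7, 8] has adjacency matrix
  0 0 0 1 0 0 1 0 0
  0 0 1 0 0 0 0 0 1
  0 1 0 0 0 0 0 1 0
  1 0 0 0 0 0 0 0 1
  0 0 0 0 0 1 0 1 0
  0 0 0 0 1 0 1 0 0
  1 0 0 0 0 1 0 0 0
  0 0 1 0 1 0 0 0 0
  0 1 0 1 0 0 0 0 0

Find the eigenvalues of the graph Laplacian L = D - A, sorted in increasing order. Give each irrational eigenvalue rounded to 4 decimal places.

Each diagonal entry of L is the vertex degree and each off-diagonal entry is -1 where an edge is present, 0 otherwise; in the order [0, 1, 2, 3, 4, 5, 6, 7, 8] the diagonal is [2, 2, 2, 2, 2, 2, 2, 2, 2]. The multiplicity of 0 as a Laplacian eigenvalue equals the number of connected components. The single zero eigenvalue shows the graph is connected. The eigenvalues sum to 18, which equals trace(L) = 2|E|.

[0, 0.4679, 0.4679, 1.6527, 1.6527, 3, 3, 3.8794, 3.8794]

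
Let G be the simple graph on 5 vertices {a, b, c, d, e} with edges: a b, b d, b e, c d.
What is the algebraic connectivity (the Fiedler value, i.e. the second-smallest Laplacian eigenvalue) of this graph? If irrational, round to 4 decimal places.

0.5188

With the vertex order [a, b, c, d, e], the degrees are [1, 3, 1, 2, 1], giving D = diag(1, 3, 1, 2, 1) and L = D - A. Computing the eigenvalues of L and sorting gives [0, 0.5188, 1, 2.3111, 4.1701]. The Fiedler value lambda_2 = 0.5188 is strictly positive, so the graph is connected. The eigenvalues sum to 8, which equals trace(L) = 2|E|.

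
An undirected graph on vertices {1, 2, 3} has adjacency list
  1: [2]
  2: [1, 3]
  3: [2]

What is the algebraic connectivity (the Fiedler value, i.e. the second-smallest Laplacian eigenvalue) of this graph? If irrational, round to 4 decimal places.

1

Reading degrees in the order [1, 2, 3] gives [1, 2, 1]; set D = diag(1, 2, 1) and form L = D - A. The smallest Laplacian eigenvalue is always 0. The next one, lambda_2 = 1, measures how hard the graph is to disconnect: larger values mean better connectivity. There is one zero in the spectrum, matching the 1 component.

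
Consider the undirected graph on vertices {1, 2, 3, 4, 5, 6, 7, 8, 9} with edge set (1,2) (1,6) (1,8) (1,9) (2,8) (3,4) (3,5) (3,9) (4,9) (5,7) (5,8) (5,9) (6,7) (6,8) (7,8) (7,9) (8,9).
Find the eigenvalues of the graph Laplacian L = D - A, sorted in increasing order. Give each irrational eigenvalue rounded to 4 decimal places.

[0, 1.0707, 2.0090, 2.8552, 3.8877, 4.4825, 5.4140, 6.8450, 7.4359]

With the vertex order [1, 2, 3, 4, 5, 6, 7, 8, 9], the degrees are [4, 2, 3, 2, 4, 3, 4, 6, 6], giving D = diag(4, 2, 3, 2, 4, 3, 4, 6, 6) and L = D - A. Since every row of L sums to 0, the all-ones vector is in the kernel and 0 is an eigenvalue. The largest eigenvalue, 7.4359, is at most the vertex count 9.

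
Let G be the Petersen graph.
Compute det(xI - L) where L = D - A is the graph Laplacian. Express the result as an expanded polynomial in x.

The graph has 10 vertices and degree multiset [3, 3, 3, 3, 3, 3, 3, 3, 3, 3]; D is the diagonal matrix of degrees and L = D - A. Computing det(xI - L) by cofactor expansion (or equivalently via sum-over-permutations) gives x^10 - 30x^9 + 390x^8 - 2880x^7 + 13305x^6 - 39882x^5 + 77640x^4 - 94800x^3 + 66000x^2 - 20000x. The coefficient of x^9 equals -trace(L) = -30, matching the sum of degrees. The eigenvalues sum to 30, which equals trace(L) = 2|E|. The largest eigenvalue, 5, is at most the vertex count 10.

x^10 - 30x^9 + 390x^8 - 2880x^7 + 13305x^6 - 39882x^5 + 77640x^4 - 94800x^3 + 66000x^2 - 20000x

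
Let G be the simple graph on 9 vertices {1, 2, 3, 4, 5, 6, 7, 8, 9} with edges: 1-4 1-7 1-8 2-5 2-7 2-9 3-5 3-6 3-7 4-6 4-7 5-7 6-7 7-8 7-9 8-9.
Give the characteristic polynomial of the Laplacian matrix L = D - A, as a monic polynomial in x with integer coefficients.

x^9 - 32x^8 + 428x^7 - 3136x^6 + 13786x^5 - 37232x^4 + 60276x^3 - 53424x^2 + 19845x

Reading degrees in the order [1, 2, 3, 4, 5, 6, 7, 8, 9] gives [3, 3, 3, 3, 3, 3, 8, 3, 3]; set D = diag(3, 3, 3, 3, 3, 3, 8, 3, 3) and form L = D - A. Computing det(xI - L) by cofactor expansion (or equivalently via sum-over-permutations) gives x^9 - 32x^8 + 428x^7 - 3136x^6 + 13786x^5 - 37232x^4 + 60276x^3 - 53424x^2 + 19845x. Since p(0) = det(-L) = 0, x divides p(x). By the matrix-tree theorem the graph has (1/9) * product of the nonzero eigenvalues = 2205 spanning trees. There is one zero in the spectrum, matching the 1 component.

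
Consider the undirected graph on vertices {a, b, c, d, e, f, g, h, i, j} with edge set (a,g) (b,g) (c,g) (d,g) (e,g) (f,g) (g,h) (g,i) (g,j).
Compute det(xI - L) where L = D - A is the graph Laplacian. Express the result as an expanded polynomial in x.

Reading degrees in the order [a, b, c, d, e, f, g, h, i, j] gives [1, 1, 1, 1, 1, 1, 9, 1, 1, 1]; set D = diag(1, 1, 1, 1, 1, 1, 9, 1, 1, 1) and form L = D - A. L has integer entries, so p(x) = det(xI - L) has integer coefficients. Expanding the determinant yields x^10 - 18x^9 + 108x^8 - 336x^7 + 630x^6 - 756x^5 + 588x^4 - 288x^3 + 81x^2 - 10x. The constant term is 0 because L is singular (the all-ones vector lies in its kernel).

x^10 - 18x^9 + 108x^8 - 336x^7 + 630x^6 - 756x^5 + 588x^4 - 288x^3 + 81x^2 - 10x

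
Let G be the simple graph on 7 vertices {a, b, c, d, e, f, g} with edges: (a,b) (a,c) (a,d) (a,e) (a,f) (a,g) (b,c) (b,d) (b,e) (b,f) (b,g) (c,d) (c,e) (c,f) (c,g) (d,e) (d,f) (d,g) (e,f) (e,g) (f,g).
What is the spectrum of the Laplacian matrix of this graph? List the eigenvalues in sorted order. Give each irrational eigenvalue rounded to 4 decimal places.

Reading degrees in the order [a, b, c, d, e, f, g] gives [6, 6, 6, 6, 6, 6, 6]; set D = diag(6, 6, 6, 6, 6, 6, 6) and form L = D - A. Diagonalising L (or applying a numerical eigensolver to the 7x7 matrix) gives the spectrum above. By the matrix-tree theorem the graph has (1/7) * product of the nonzero eigenvalues = 16807 spanning trees.

[0, 7, 7, 7, 7, 7, 7]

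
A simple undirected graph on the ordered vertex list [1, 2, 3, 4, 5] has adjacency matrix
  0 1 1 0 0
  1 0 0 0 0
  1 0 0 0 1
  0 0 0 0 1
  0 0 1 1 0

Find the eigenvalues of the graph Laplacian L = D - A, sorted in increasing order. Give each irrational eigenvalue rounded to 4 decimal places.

[0, 0.3820, 1.3820, 2.6180, 3.6180]

With the vertex order [1, 2, 3, 4, 5], the degrees are [2, 1, 2, 1, 2], giving D = diag(2, 1, 2, 1, 2) and L = D - A. Diagonalising L (or applying a numerical eigensolver to the 5x5 matrix) gives the spectrum above. By the matrix-tree theorem the graph has (1/5) * product of the nonzero eigenvalues = 1 spanning tree.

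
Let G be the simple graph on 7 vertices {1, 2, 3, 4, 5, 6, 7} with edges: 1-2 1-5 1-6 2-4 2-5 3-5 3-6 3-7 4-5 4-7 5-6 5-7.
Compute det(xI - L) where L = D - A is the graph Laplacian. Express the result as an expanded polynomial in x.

Each diagonal entry of L is the vertex degree and each off-diagonal entry is -1 where an edge is present, 0 otherwise; in the order [1, 2, 3, 4, 5, 6, 7] the diagonal is [3, 3, 3, 3, 6, 3, 3]. The eigenvalues of L are [0, 2, 2, 4, 4, 5, 7]; the characteristic polynomial is the product of (x - lambda_i), which multiplies out to x^7 - 24x^6 + 231x^5 - 1140x^4 + 3036x^3 - 4128x^2 + 2240x. Since p(0) = det(-L) = 0, x divides p(x).

x^7 - 24x^6 + 231x^5 - 1140x^4 + 3036x^3 - 4128x^2 + 2240x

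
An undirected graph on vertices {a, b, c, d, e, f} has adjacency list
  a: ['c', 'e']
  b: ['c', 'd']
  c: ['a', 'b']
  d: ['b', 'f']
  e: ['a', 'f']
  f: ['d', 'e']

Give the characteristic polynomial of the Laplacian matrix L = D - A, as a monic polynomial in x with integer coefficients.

x^6 - 12x^5 + 54x^4 - 112x^3 + 105x^2 - 36x

Reading degrees in the order [a, b, c, d, e, f] gives [2, 2, 2, 2, 2, 2]; set D = diag(2, 2, 2, 2, 2, 2) and form L = D - A. The eigenvalues of L are [0, 1, 1, 3, 3, 4]; the characteristic polynomial is the product of (x - lambda_i), which multiplies out to x^6 - 12x^5 + 54x^4 - 112x^3 + 105x^2 - 36x. The coefficient of x^5 equals -trace(L) = -12, matching the sum of degrees. By the matrix-tree theorem the graph has (1/6) * product of the nonzero eigenvalues = 6 spanning trees.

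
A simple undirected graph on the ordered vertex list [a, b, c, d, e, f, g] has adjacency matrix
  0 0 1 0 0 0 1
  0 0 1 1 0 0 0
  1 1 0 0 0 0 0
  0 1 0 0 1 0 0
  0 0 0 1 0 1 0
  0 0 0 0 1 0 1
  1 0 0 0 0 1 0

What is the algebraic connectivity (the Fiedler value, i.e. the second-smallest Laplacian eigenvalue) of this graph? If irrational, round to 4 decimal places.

0.7530

With the vertex order [a, b, c, d, e, f, g], the degrees are [2, 2, 2, 2, 2, 2, 2], giving D = diag(2, 2, 2, 2, 2, 2, 2) and L = D - A. Computing the eigenvalues of L and sorting gives [0, 0.7530, 0.7530, 2.4450, 2.4450, 3.8019, 3.8019]. The Fiedler value lambda_2 = 0.7530 is strictly positive, so the graph is connected. By the matrix-tree theorem the graph has (1/7) * product of the nonzero eigenvalues = 7 spanning trees. The largest eigenvalue, 3.8019, is at most the vertex count 7.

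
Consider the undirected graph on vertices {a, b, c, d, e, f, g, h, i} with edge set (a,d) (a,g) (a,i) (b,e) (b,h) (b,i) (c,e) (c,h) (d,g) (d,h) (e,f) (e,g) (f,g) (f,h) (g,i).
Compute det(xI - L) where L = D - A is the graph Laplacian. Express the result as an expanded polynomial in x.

Reading degrees in the order [a, b, c, d, e, f, g, h, i] gives [3, 3, 2, 3, 4, 3, 5, 4, 3]; set D = diag(3, 3, 2, 3, 4, 3, 5, 4, 3) and form L = D - A. L has integer entries, so p(x) = det(xI - L) has integer coefficients. Expanding the determinant yields x^9 - 30x^8 + 382x^7 - 2692x^6 + 11464x^5 - 30154x^4 + 47736x^3 - 41460x^2 + 15057x. Since p(0) = det(-L) = 0, x divides p(x). By the matrix-tree theorem the graph has (1/9) * product of the nonzero eigenvalues = 1673 spanning trees.

x^9 - 30x^8 + 382x^7 - 2692x^6 + 11464x^5 - 30154x^4 + 47736x^3 - 41460x^2 + 15057x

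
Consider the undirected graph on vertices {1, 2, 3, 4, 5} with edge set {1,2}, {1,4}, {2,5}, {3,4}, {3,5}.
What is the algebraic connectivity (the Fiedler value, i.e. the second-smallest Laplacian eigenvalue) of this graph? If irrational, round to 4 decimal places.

With the vertex order [1, 2, 3, 4, 5], the degrees are [2, 2, 2, 2, 2], giving D = diag(2, 2, 2, 2, 2) and L = D - A. Computing the eigenvalues of L and sorting gives [0, 1.3820, 1.3820, 3.6180, 3.6180]. The Fiedler value lambda_2 = 1.3820 is strictly positive, so the graph is connected. There is one zero in the spectrum, matching the 1 component. By the matrix-tree theorem the graph has (1/5) * product of the nonzero eigenvalues = 5 spanning trees.

1.3820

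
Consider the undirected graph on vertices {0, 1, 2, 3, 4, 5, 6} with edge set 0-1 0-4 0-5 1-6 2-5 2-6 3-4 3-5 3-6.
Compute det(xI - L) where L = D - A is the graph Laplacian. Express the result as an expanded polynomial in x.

Reading degrees in the order [0, 1, 2, 3, 4, 5, 6] gives [3, 2, 2, 3, 2, 3, 3]; set D = diag(3, 2, 2, 3, 2, 3, 3) and form L = D - A. L has integer entries, so p(x) = det(xI - L) has integer coefficients. Expanding the determinant yields x^7 - 18x^6 + 129x^5 - 470x^4 + 917x^3 - 908x^2 + 357x. The constant term is 0 because L is singular (the all-ones vector lies in its kernel). By the matrix-tree theorem the graph has (1/7) * product of the nonzero eigenvalues = 51 spanning trees. There is one zero in the spectrum, matching the 1 component.

x^7 - 18x^6 + 129x^5 - 470x^4 + 917x^3 - 908x^2 + 357x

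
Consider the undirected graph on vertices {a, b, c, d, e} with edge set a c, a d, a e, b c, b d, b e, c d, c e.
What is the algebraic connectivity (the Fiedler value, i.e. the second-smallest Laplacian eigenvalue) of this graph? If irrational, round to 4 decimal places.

3

With the vertex order [a, b, c, d, e], the degrees are [3, 3, 4, 3, 3], giving D = diag(3, 3, 4, 3, 3) and L = D - A. The sorted Laplacian eigenvalues are [0, 3, 3, 5, 5]; the algebraic connectivity is the second entry, 3. By the matrix-tree theorem the graph has (1/5) * product of the nonzero eigenvalues = 45 spanning trees. There is one zero in the spectrum, matching the 1 component.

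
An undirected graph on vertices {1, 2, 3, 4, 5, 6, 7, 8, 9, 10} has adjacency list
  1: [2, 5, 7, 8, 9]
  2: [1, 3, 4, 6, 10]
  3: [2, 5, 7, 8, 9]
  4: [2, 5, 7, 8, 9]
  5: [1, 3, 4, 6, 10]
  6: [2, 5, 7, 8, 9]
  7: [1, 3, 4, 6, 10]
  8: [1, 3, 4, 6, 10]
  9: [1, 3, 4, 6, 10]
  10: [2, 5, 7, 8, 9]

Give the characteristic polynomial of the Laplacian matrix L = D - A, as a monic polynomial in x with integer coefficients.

Each diagonal entry of L is the vertex degree and each off-diagonal entry is -1 where an edge is present, 0 otherwise; in the order [1, 2, 3, 4, 5, 6, 7, 8, 9, 10] the diagonal is [5, 5, 5, 5, 5, 5, 5, 5, 5, 5]. Computing det(xI - L) by cofactor expansion (or equivalently via sum-over-permutations) gives x^10 - 50x^9 + 1100x^8 - 14000x^7 + 113750x^6 - 612500x^5 + 2187500x^4 - 5000000x^3 + 6640625x^2 - 3906250x. Since p(0) = det(-L) = 0, x divides p(x). There is one zero in the spectrum, matching the 1 component. By the matrix-tree theorem the graph has (1/10) * product of the nonzero eigenvalues = 390625 spanning trees.

x^10 - 50x^9 + 1100x^8 - 14000x^7 + 113750x^6 - 612500x^5 + 2187500x^4 - 5000000x^3 + 6640625x^2 - 3906250x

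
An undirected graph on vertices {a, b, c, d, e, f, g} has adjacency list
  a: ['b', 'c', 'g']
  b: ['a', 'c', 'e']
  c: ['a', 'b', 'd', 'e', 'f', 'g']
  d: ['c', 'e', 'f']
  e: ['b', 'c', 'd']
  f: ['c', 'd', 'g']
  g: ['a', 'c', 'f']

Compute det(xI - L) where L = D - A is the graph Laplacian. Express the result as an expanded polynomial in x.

x^7 - 24x^6 + 231x^5 - 1140x^4 + 3036x^3 - 4128x^2 + 2240x

Reading degrees in the order [a, b, c, d, e, f, g] gives [3, 3, 6, 3, 3, 3, 3]; set D = diag(3, 3, 6, 3, 3, 3, 3) and form L = D - A. The eigenvalues of L are [0, 2, 2, 4, 4, 5, 7]; the characteristic polynomial is the product of (x - lambda_i), which multiplies out to x^7 - 24x^6 + 231x^5 - 1140x^4 + 3036x^3 - 4128x^2 + 2240x. Since p(0) = det(-L) = 0, x divides p(x). The largest eigenvalue, 7, is at most the vertex count 7.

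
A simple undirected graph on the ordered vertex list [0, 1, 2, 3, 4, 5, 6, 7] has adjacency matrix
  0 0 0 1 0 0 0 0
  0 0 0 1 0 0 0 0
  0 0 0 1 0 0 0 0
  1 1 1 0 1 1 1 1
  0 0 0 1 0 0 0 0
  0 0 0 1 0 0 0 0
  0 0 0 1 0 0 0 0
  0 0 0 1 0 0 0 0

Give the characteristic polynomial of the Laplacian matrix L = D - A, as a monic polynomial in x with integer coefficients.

x^8 - 14x^7 + 63x^6 - 140x^5 + 175x^4 - 126x^3 + 49x^2 - 8x

With the vertex order [0, 1, 2, 3, 4, 5, 6, 7], the degrees are [1, 1, 1, 7, 1, 1, 1, 1], giving D = diag(1, 1, 1, 7, 1, 1, 1, 1) and L = D - A. L has integer entries, so p(x) = det(xI - L) has integer coefficients. Expanding the determinant yields x^8 - 14x^7 + 63x^6 - 140x^5 + 175x^4 - 126x^3 + 49x^2 - 8x. The coefficient of x^7 equals -trace(L) = -14, matching the sum of degrees. The eigenvalues sum to 14, which equals trace(L) = 2|E|. By the matrix-tree theorem the graph has (1/8) * product of the nonzero eigenvalues = 1 spanning tree.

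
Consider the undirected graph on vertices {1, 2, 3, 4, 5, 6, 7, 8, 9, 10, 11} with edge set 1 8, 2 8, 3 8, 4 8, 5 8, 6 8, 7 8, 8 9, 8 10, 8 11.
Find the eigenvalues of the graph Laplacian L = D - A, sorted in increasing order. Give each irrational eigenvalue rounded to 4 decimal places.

With the vertex order [1, 2, 3, 4, 5, 6, 7, 8, 9, 10, 11], the degrees are [1, 1, 1, 1, 1, 1, 1, 10, 1, 1, 1], giving D = diag(1, 1, 1, 1, 1, 1, 1, 10, 1, 1, 1) and L = D - A. Diagonalising L (or applying a numerical eigensolver to the 11x11 matrix) gives the spectrum above. The largest eigenvalue, 11, is at most the vertex count 11.

[0, 1, 1, 1, 1, 1, 1, 1, 1, 1, 11]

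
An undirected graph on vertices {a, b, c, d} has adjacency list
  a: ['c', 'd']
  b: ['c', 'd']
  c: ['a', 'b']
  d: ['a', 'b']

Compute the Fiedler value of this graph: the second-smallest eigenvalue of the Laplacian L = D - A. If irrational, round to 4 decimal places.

With the vertex order [a, b, c, d], the degrees are [2, 2, 2, 2], giving D = diag(2, 2, 2, 2) and L = D - A. Computing the eigenvalues of L and sorting gives [0, 2, 2, 4]. The Fiedler value lambda_2 = 2 is strictly positive, so the graph is connected.

2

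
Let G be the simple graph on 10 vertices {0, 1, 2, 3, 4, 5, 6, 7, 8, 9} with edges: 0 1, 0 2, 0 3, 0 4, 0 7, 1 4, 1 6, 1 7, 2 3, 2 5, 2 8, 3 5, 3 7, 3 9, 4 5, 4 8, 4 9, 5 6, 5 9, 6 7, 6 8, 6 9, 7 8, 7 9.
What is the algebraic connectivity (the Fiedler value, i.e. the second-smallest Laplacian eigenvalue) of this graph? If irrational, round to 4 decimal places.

Each diagonal entry of L is the vertex degree and each off-diagonal entry is -1 where an edge is present, 0 otherwise; in the order [0, 1, 2, 3, 4, 5, 6, 7, 8, 9] the diagonal is [5, 4, 4, 5, 5, 5, 5, 6, 4, 5]. The sorted Laplacian eigenvalues are [0, 3, 3.5858, 3.5858, 4.5858, 5, 6.4142, 6.4142, 7.4142, 8]; the algebraic connectivity is the second entry, 3.

3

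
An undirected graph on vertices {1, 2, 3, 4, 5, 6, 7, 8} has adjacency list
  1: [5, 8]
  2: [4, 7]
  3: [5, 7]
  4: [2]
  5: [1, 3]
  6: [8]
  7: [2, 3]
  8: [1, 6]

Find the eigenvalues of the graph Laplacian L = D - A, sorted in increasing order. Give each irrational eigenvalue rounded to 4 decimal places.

Reading degrees in the order [1, 2, 3, 4, 5, 6, 7, 8] gives [2, 2, 2, 1, 2, 1, 2, 2]; set D = diag(2, 2, 2, 1, 2, 1, 2, 2) and form L = D - A. Diagonalising L (or applying a numerical eigensolver to the 8x8 matrix) gives the spectrum above. By the matrix-tree theorem the graph has (1/8) * product of the nonzero eigenvalues = 1 spanning tree. The eigenvalues sum to 14, which equals trace(L) = 2|E|.

[0, 0.1522, 0.5858, 1.2346, 2, 2.7654, 3.4142, 3.8478]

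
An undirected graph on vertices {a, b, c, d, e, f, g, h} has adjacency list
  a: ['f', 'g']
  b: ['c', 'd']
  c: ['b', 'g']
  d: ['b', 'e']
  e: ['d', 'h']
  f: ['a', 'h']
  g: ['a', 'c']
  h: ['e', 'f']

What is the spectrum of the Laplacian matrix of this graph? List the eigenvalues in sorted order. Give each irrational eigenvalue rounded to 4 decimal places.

[0, 0.5858, 0.5858, 2, 2, 3.4142, 3.4142, 4]

With the vertex order [a, b, c, d, e, f, g, h], the degrees are [2, 2, 2, 2, 2, 2, 2, 2], giving D = diag(2, 2, 2, 2, 2, 2, 2, 2) and L = D - A. Diagonalising L (or applying a numerical eigensolver to the 8x8 matrix) gives the spectrum above. The largest eigenvalue, 4, is at most the vertex count 8.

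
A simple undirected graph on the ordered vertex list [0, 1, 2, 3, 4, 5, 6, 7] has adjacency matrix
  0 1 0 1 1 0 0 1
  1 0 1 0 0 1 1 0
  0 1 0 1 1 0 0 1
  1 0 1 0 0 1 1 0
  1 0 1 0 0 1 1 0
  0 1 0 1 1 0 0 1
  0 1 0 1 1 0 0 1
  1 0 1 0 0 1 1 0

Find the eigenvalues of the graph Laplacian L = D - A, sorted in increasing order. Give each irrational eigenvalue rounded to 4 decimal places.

[0, 4, 4, 4, 4, 4, 4, 8]

Reading degrees in the order [0, 1, 2, 3, 4, 5, 6, 7] gives [4, 4, 4, 4, 4, 4, 4, 4]; set D = diag(4, 4, 4, 4, 4, 4, 4, 4) and form L = D - A. Diagonalising L (or applying a numerical eigensolver to the 8x8 matrix) gives the spectrum above.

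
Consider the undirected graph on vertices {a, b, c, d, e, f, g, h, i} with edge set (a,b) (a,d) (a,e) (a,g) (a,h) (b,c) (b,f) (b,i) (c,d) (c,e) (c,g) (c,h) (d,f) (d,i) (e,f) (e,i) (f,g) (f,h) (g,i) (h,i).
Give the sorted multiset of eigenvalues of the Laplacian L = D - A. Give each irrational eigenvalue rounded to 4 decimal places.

[0, 4, 4, 4, 4, 5, 5, 5, 9]

Reading degrees in the order [a, b, c, d, e, f, g, h, i] gives [5, 4, 5, 4, 4, 5, 4, 4, 5]; set D = diag(5, 4, 5, 4, 4, 5, 4, 4, 5) and form L = D - A. Diagonalising L (or applying a numerical eigensolver to the 9x9 matrix) gives the spectrum above. The single zero eigenvalue shows the graph is connected. The largest eigenvalue, 9, is at most the vertex count 9. There is one zero in the spectrum, matching the 1 component.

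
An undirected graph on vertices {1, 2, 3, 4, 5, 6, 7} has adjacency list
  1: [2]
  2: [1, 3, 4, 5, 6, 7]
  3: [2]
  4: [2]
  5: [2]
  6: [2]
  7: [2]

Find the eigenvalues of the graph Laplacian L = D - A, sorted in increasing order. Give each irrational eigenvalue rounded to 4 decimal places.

Each diagonal entry of L is the vertex degree and each off-diagonal entry is -1 where an edge is present, 0 otherwise; in the order [1, 2, 3, 4, 5, 6, 7] the diagonal is [1, 6, 1, 1, 1, 1, 1]. Diagonalising L (or applying a numerical eigensolver to the 7x7 matrix) gives the spectrum above. By the matrix-tree theorem the graph has (1/7) * product of the nonzero eigenvalues = 1 spanning tree. There is one zero in the spectrum, matching the 1 component.

[0, 1, 1, 1, 1, 1, 7]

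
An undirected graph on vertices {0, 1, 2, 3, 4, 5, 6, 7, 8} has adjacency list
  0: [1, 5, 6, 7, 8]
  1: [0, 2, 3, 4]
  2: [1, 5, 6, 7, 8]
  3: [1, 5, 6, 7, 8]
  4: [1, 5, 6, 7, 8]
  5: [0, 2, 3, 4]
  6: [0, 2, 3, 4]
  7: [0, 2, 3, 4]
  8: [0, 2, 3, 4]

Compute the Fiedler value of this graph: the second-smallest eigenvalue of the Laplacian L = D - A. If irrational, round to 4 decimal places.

With the vertex order [0, 1, 2, 3, 4, 5, 6, 7, 8], the degrees are [5, 4, 5, 5, 5, 4, 4, 4, 4], giving D = diag(5, 4, 5, 5, 5, 4, 4, 4, 4) and L = D - A. The sorted Laplacian eigenvalues are [0, 4, 4, 4, 4, 5, 5, 5, 9]; the algebraic connectivity is the second entry, 4.

4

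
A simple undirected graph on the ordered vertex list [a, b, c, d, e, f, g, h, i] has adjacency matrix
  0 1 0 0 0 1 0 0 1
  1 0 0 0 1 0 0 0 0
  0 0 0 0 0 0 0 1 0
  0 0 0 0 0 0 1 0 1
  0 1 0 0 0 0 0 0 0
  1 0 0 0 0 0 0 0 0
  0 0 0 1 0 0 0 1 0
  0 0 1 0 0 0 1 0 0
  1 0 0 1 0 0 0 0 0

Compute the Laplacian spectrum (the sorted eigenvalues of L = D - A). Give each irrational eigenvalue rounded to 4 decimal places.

With the vertex order [a, b, c, d, e, f, g, h, i], the degrees are [3, 2, 1, 2, 1, 1, 2, 2, 2], giving D = diag(3, 2, 1, 2, 1, 1, 2, 2, 2) and L = D - A. Since every row of L sums to 0, the all-ones vector is in the kernel and 0 is an eigenvalue. The single zero eigenvalue shows the graph is connected. There is one zero in the spectrum, matching the 1 component.

[0, 0.1404, 0.5362, 0.7754, 1.5803, 2.2449, 2.7784, 3.5988, 4.3455]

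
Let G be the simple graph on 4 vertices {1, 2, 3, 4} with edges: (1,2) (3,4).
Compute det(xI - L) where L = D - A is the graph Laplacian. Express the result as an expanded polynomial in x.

With the vertex order [1, 2, 3, 4], the degrees are [1, 1, 1, 1], giving D = diag(1, 1, 1, 1) and L = D - A. L has integer entries, so p(x) = det(xI - L) has integer coefficients. Expanding the determinant yields x^4 - 4x^3 + 4x^2. Since p(0) = det(-L) = 0, x divides p(x). The largest eigenvalue, 2, is at most the vertex count 4. The eigenvalues sum to 4, which equals trace(L) = 2|E|.

x^4 - 4x^3 + 4x^2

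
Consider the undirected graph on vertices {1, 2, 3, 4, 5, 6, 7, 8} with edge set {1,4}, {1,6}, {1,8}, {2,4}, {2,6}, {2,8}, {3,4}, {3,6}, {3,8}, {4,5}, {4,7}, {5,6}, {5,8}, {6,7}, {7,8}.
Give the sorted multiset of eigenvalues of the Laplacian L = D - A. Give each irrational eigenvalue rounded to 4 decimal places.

With the vertex order [1, 2, 3, 4, 5, 6, 7, 8], the degrees are [3, 3, 3, 5, 3, 5, 3, 5], giving D = diag(3, 3, 3, 5, 3, 5, 3, 5) and L = D - A. The multiplicity of 0 as a Laplacian eigenvalue equals the number of connected components. The single zero eigenvalue shows the graph is connected. The eigenvalues sum to 30, which equals trace(L) = 2|E|. There is one zero in the spectrum, matching the 1 component.

[0, 3, 3, 3, 3, 5, 5, 8]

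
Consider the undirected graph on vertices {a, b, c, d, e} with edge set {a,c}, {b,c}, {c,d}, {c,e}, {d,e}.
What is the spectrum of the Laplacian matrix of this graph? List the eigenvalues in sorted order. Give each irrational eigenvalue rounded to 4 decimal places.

Each diagonal entry of L is the vertex degree and each off-diagonal entry is -1 where an edge is present, 0 otherwise; in the order [a, b, c, d, e] the diagonal is [1, 1, 4, 2, 2]. The multiplicity of 0 as a Laplacian eigenvalue equals the number of connected components. The single zero eigenvalue shows the graph is connected. There is one zero in the spectrum, matching the 1 component. By the matrix-tree theorem the graph has (1/5) * product of the nonzero eigenvalues = 3 spanning trees.

[0, 1, 1, 3, 5]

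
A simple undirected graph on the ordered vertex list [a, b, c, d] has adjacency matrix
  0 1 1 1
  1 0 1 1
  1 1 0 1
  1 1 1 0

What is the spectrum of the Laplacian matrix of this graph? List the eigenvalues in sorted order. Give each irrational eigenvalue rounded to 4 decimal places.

[0, 4, 4, 4]

Reading degrees in the order [a, b, c, d] gives [3, 3, 3, 3]; set D = diag(3, 3, 3, 3) and form L = D - A. The multiplicity of 0 as a Laplacian eigenvalue equals the number of connected components. The single zero eigenvalue shows the graph is connected.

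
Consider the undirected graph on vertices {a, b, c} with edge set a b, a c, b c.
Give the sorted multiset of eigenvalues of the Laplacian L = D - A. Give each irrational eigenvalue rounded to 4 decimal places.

Each diagonal entry of L is the vertex degree and each off-diagonal entry is -1 where an edge is present, 0 otherwise; in the order [a, b, c] the diagonal is [2, 2, 2]. Diagonalising L (or applying a numerical eigensolver to the 3x3 matrix) gives the spectrum above. The single zero eigenvalue shows the graph is connected. There is one zero in the spectrum, matching the 1 component.

[0, 3, 3]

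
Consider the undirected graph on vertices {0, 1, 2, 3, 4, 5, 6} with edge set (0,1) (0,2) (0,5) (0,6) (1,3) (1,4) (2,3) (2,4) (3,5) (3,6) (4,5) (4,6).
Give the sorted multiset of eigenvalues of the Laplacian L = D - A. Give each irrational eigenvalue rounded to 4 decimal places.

Each diagonal entry of L is the vertex degree and each off-diagonal entry is -1 where an edge is present, 0 otherwise; in the order [0, 1, 2, 3, 4, 5, 6] the diagonal is [4, 3, 3, 4, 4, 3, 3]. L is symmetric positive semidefinite, so every eigenvalue is real and nonnegative. The single zero eigenvalue shows the graph is connected. There is one zero in the spectrum, matching the 1 component.

[0, 3, 3, 3, 4, 4, 7]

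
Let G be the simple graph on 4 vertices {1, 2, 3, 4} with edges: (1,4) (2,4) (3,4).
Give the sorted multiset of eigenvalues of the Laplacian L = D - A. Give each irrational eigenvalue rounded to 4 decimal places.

With the vertex order [1, 2, 3, 4], the degrees are [1, 1, 1, 3], giving D = diag(1, 1, 1, 3) and L = D - A. The multiplicity of 0 as a Laplacian eigenvalue equals the number of connected components. There is one zero in the spectrum, matching the 1 component.

[0, 1, 1, 4]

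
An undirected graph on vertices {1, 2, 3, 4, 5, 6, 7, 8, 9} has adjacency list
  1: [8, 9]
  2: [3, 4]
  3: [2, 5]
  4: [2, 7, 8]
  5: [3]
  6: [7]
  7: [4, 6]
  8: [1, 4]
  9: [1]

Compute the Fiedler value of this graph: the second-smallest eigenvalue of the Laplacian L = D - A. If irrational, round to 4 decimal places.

With the vertex order [1, 2, 3, 4, 5, 6, 7, 8, 9], the degrees are [2, 2, 2, 3, 1, 1, 2, 2, 1], giving D = diag(2, 2, 2, 3, 1, 1, 2, 2, 1) and L = D - A. Computing the eigenvalues of L and sorting gives [0, 0.1981, 0.3004, 1, 1.5550, 2.2391, 3, 3.2470, 4.4605]. The Fiedler value lambda_2 = 0.1981 is strictly positive, so the graph is connected. There is one zero in the spectrum, matching the 1 component. The largest eigenvalue, 4.4605, is at most the vertex count 9.

0.1981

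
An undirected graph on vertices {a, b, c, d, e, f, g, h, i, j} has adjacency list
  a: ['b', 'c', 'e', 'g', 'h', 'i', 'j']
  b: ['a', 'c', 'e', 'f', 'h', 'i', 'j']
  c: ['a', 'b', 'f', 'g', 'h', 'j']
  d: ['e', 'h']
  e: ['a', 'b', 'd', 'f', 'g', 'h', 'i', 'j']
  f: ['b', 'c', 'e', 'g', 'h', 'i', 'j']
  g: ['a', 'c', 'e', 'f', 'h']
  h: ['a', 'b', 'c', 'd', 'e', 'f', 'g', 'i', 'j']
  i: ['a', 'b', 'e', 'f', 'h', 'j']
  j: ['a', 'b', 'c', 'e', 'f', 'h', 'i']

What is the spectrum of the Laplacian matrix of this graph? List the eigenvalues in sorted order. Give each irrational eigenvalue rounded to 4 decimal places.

[0, 1.9748, 4.7912, 6.1152, 7, 7.7904, 8, 8.9489, 9.3796, 10]

With the vertex order [a, b, c, d, e, f, g, h, i, j], the degrees are [7, 7, 6, 2, 8, 7, 5, 9, 6, 7], giving D = diag(7, 7, 6, 2, 8, 7, 5, 9, 6, 7) and L = D - A. L is symmetric positive semidefinite, so every eigenvalue is real and nonnegative. The eigenvalues sum to 64, which equals trace(L) = 2|E|.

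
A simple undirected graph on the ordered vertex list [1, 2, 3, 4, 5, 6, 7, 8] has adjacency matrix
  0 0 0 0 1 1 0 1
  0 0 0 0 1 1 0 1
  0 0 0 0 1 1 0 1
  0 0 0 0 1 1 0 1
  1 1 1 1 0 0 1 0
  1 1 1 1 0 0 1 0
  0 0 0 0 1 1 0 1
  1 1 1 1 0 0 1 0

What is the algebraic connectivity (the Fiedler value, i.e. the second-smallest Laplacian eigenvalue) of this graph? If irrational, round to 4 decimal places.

Reading degrees in the order [1, 2, 3, 4, 5, 6, 7, 8] gives [3, 3, 3, 3, 5, 5, 3, 5]; set D = diag(3, 3, 3, 3, 5, 5, 3, 5) and form L = D - A. The sorted Laplacian eigenvalues are [0, 3, 3, 3, 3, 5, 5, 8]; the algebraic connectivity is the second entry, 3. There is one zero in the spectrum, matching the 1 component.

3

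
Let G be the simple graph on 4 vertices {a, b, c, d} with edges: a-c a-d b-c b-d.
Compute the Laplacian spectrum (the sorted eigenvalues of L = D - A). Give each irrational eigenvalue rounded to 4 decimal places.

Reading degrees in the order [a, b, c, d] gives [2, 2, 2, 2]; set D = diag(2, 2, 2, 2) and form L = D - A. Diagonalising L (or applying a numerical eigensolver to the 4x4 matrix) gives the spectrum above.

[0, 2, 2, 4]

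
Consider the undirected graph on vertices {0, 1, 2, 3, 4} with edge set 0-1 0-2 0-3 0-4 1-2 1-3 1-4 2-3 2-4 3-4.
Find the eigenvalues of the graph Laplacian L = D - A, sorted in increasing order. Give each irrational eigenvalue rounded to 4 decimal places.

[0, 5, 5, 5, 5]

With the vertex order [0, 1, 2, 3, 4], the degrees are [4, 4, 4, 4, 4], giving D = diag(4, 4, 4, 4, 4) and L = D - A. The multiplicity of 0 as a Laplacian eigenvalue equals the number of connected components. By the matrix-tree theorem the graph has (1/5) * product of the nonzero eigenvalues = 125 spanning trees.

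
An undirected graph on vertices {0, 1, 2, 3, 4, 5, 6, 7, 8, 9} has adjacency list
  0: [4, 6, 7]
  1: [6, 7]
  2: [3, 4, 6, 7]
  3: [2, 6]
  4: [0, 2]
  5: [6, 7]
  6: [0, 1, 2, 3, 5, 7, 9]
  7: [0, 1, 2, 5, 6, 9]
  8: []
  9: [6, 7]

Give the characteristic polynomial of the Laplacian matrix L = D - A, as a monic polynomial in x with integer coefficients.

Reading degrees in the order [0, 1, 2, 3, 4, 5, 6, 7, 8, 9] gives [3, 2, 4, 2, 2, 2, 7, 6, 0, 2]; set D = diag(3, 2, 4, 2, 2, 2, 7, 6, 0, 2) and form L = D - A. L has integer entries, so p(x) = det(xI - L) has integer coefficients. Expanding the determinant yields x^10 - 30x^9 + 370x^8 - 2448x^7 + 9523x^6 - 22388x^5 + 31205x^4 - 23684x^3 + 7524x^2. The coefficient of x^9 equals -trace(L) = -30, matching the sum of degrees. There are 2 zeros in the spectrum, matching the 2 components. The eigenvalues sum to 30, which equals trace(L) = 2|E|.

x^10 - 30x^9 + 370x^8 - 2448x^7 + 9523x^6 - 22388x^5 + 31205x^4 - 23684x^3 + 7524x^2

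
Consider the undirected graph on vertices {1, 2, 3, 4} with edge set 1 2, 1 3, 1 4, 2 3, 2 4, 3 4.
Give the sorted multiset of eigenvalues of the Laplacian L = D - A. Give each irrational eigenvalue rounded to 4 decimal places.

[0, 4, 4, 4]

Each diagonal entry of L is the vertex degree and each off-diagonal entry is -1 where an edge is present, 0 otherwise; in the order [1, 2, 3, 4] the diagonal is [3, 3, 3, 3]. Diagonalising L (or applying a numerical eigensolver to the 4x4 matrix) gives the spectrum above. The eigenvalues sum to 12, which equals trace(L) = 2|E|. The largest eigenvalue, 4, is at most the vertex count 4.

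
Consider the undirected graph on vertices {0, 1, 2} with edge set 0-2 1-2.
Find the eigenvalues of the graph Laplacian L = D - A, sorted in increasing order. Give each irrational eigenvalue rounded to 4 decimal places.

[0, 1, 3]

With the vertex order [0, 1, 2], the degrees are [1, 1, 2], giving D = diag(1, 1, 2) and L = D - A. L is symmetric positive semidefinite, so every eigenvalue is real and nonnegative. By the matrix-tree theorem the graph has (1/3) * product of the nonzero eigenvalues = 1 spanning tree. The largest eigenvalue, 3, is at most the vertex count 3.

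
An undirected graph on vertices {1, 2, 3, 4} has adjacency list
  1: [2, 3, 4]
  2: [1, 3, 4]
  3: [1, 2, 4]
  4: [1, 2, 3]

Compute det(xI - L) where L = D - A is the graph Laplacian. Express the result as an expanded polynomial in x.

Each diagonal entry of L is the vertex degree and each off-diagonal entry is -1 where an edge is present, 0 otherwise; in the order [1, 2, 3, 4] the diagonal is [3, 3, 3, 3]. L has integer entries, so p(x) = det(xI - L) has integer coefficients. Expanding the determinant yields x^4 - 12x^3 + 48x^2 - 64x. Since p(0) = det(-L) = 0, x divides p(x). The largest eigenvalue, 4, is at most the vertex count 4.

x^4 - 12x^3 + 48x^2 - 64x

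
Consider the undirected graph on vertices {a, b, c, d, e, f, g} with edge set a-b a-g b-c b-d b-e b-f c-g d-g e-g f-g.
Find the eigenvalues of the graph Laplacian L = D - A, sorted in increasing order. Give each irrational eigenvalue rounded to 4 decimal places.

[0, 2, 2, 2, 2, 5, 7]

With the vertex order [a, b, c, d, e, f, g], the degrees are [2, 5, 2, 2, 2, 2, 5], giving D = diag(2, 5, 2, 2, 2, 2, 5) and L = D - A. Since every row of L sums to 0, the all-ones vector is in the kernel and 0 is an eigenvalue. The eigenvalues sum to 20, which equals trace(L) = 2|E|.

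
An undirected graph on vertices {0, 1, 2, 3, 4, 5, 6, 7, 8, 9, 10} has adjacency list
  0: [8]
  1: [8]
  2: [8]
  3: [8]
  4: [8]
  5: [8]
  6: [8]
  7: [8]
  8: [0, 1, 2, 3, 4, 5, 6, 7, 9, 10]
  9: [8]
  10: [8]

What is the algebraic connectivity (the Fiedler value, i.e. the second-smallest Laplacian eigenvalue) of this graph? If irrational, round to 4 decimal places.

1

Each diagonal entry of L is the vertex degree and each off-diagonal entry is -1 where an edge is present, 0 otherwise; in the order [0, 1, 2, 3, 4, 5, 6, 7, 8, 9, 10] the diagonal is [1, 1, 1, 1, 1, 1, 1, 1, 10, 1, 1]. The smallest Laplacian eigenvalue is always 0. The next one, lambda_2 = 1, measures how hard the graph is to disconnect: larger values mean better connectivity. The eigenvalues sum to 20, which equals trace(L) = 2|E|.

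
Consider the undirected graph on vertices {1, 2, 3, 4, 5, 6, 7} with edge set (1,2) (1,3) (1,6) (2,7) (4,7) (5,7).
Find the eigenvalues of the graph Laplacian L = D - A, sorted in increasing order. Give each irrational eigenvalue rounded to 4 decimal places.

Reading degrees in the order [1, 2, 3, 4, 5, 6, 7] gives [3, 2, 1, 1, 1, 1, 3]; set D = diag(3, 2, 1, 1, 1, 1, 3) and form L = D - A. Diagonalising L (or applying a numerical eigensolver to the 7x7 matrix) gives the spectrum above. By the matrix-tree theorem the graph has (1/7) * product of the nonzero eigenvalues = 1 spanning tree. The largest eigenvalue, 4.4142, is at most the vertex count 7.

[0, 0.2679, 1, 1, 1.5858, 3.7321, 4.4142]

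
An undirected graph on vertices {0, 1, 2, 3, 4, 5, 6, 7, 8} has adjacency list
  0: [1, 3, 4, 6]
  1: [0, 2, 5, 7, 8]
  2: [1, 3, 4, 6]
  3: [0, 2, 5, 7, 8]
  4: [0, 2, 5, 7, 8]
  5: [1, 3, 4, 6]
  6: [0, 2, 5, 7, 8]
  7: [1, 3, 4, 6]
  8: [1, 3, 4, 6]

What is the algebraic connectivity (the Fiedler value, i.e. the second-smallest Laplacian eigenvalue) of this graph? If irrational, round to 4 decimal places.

With the vertex order [0, 1, 2, 3, 4, 5, 6, 7, 8], the degrees are [4, 5, 4, 5, 5, 4, 5, 4, 4], giving D = diag(4, 5, 4, 5, 5, 4, 5, 4, 4) and L = D - A. The sorted Laplacian eigenvalues are [0, 4, 4, 4, 4, 5, 5, 5, 9]; the algebraic connectivity is the second entry, 4. The largest eigenvalue, 9, is at most the vertex count 9.

4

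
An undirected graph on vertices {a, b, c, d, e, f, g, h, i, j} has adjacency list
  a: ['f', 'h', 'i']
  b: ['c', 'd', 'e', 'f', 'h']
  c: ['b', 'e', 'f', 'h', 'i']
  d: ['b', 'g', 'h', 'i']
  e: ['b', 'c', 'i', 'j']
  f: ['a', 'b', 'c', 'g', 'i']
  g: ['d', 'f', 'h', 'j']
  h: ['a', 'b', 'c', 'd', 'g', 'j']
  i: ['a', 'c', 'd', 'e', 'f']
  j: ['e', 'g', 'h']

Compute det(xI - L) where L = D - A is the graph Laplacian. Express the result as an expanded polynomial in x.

x^10 - 44x^9 + 845x^8 - 9290x^7 + 64390x^6 - 291566x^5 + 861870x^4 - 1602560x^3 + 1699619x^2 - 782840x

Reading degrees in the order [a, b, c, d, e, f, g, h, i, j] gives [3, 5, 5, 4, 4, 5, 4, 6, 5, 3]; set D = diag(3, 5, 5, 4, 4, 5, 4, 6, 5, 3) and form L = D - A. Computing det(xI - L) by cofactor expansion (or equivalently via sum-over-permutations) gives x^10 - 44x^9 + 845x^8 - 9290x^7 + 64390x^6 - 291566x^5 + 861870x^4 - 1602560x^3 + 1699619x^2 - 782840x. The constant term is 0 because L is singular (the all-ones vector lies in its kernel). By the matrix-tree theorem the graph has (1/10) * product of the nonzero eigenvalues = 78284 spanning trees. There is one zero in the spectrum, matching the 1 component.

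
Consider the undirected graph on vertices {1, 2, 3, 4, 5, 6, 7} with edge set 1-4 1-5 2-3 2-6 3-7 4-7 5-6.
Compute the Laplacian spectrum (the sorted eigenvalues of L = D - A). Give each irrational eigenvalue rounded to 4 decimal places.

[0, 0.7530, 0.7530, 2.4450, 2.4450, 3.8019, 3.8019]

Reading degrees in the order [1, 2, 3, 4, 5, 6, 7] gives [2, 2, 2, 2, 2, 2, 2]; set D = diag(2, 2, 2, 2, 2, 2, 2) and form L = D - A. Diagonalising L (or applying a numerical eigensolver to the 7x7 matrix) gives the spectrum above. The largest eigenvalue, 3.8019, is at most the vertex count 7. There is one zero in the spectrum, matching the 1 component.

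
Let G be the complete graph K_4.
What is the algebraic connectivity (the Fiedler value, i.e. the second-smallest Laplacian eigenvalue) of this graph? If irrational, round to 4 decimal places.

4

The graph has 4 vertices and degree multiset [3, 3, 3, 3]; D is the diagonal matrix of degrees and L = D - A. The sorted Laplacian eigenvalues are [0, 4, 4, 4]; the algebraic connectivity is the second entry, 4. The eigenvalues sum to 12, which equals trace(L) = 2|E|.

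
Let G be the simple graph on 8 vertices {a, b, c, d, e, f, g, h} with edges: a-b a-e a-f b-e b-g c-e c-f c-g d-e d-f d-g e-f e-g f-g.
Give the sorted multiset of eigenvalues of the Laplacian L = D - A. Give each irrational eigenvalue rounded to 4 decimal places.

[0, 0, 2.2679, 3, 3.5858, 5.7321, 6.4142, 7]

With the vertex order [a, b, c, d, e, f, g, h], the degrees are [3, 3, 3, 3, 6, 5, 5, 0], giving D = diag(3, 3, 3, 3, 6, 5, 5, 0) and L = D - A. Since every row of L sums to 0, the all-ones vector is in the kernel and 0 is an eigenvalue. The 2 zero eigenvalues correspond to the 2 connected components. The largest eigenvalue, 7, is at most the vertex count 8.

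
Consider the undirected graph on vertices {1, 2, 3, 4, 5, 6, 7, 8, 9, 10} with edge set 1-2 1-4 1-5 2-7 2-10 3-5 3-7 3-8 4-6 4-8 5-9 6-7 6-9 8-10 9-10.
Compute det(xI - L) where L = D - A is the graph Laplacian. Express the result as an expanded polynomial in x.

x^10 - 30x^9 + 390x^8 - 2880x^7 + 13305x^6 - 39882x^5 + 77640x^4 - 94800x^3 + 66000x^2 - 20000x

With the vertex order [1, 2, 3, 4, 5, 6, 7, 8, 9, 10], the degrees are [3, 3, 3, 3, 3, 3, 3, 3, 3, 3], giving D = diag(3, 3, 3, 3, 3, 3, 3, 3, 3, 3) and L = D - A. L has integer entries, so p(x) = det(xI - L) has integer coefficients. Expanding the determinant yields x^10 - 30x^9 + 390x^8 - 2880x^7 + 13305x^6 - 39882x^5 + 77640x^4 - 94800x^3 + 66000x^2 - 20000x. The coefficient of x^9 equals -trace(L) = -30, matching the sum of degrees. The eigenvalues sum to 30, which equals trace(L) = 2|E|.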